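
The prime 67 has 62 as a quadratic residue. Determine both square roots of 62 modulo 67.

Since 67 ≡ 3 (mod 4), a square root of 62 is 62^((67+1)/4) = 62^17 mod 67.
Repeated squaring: 62^2≡25, 62^4≡22, 62^8≡15, 62^16≡24 (mod 67).
62^17 = 62^(16+1) ≡ 14 (mod 67).
Check: 14² = 196 ≡ 62 (mod 67). The two roots are 14 and 53.

14, 53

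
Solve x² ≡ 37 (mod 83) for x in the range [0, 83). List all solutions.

Since 83 ≡ 3 (mod 4), a square root of 37 is 37^((83+1)/4) = 37^21 mod 83.
Repeated squaring: 37^2≡41, 37^4≡21, 37^8≡26, 37^16≡12 (mod 83).
37^21 = 37^(16+4+1) ≡ 28 (mod 83).
Check: 28² = 784 ≡ 37 (mod 83). The two roots are 28 and 55.

28, 55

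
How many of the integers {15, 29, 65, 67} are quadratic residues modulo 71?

(15/71) = +1 → QR.
(29/71) = +1 → QR.
(65/71) = -1 → non-residue.
(67/71) = -1 → non-residue.
Total quadratic residues among the 4: 2.

2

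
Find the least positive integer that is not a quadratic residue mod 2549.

2

(2/2549) = −1, so 2 is the smallest positive non-residue mod 2549.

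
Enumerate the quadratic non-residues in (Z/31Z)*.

3, 6, 11, 12, 13, 15, 17, 21, 22, 23, 24, 26, 27, 29, 30

Square k = 1,…,15 (k and 31−k give the same square):
1²=1, 2²=4, 3²=9, 4²=16, 5²=25, 6²≡5, 7²≡18, 8²≡2, 9²≡19, 10²≡7, 11²≡28, 12²≡20, 13²≡14, 14²≡10, 15²≡8 (mod 31).
The residues are {1, 2, 4, 5, 7, 8, 9, 10, 14, 16, 18, 19, 20, 25, 28}; the non-residues are the remaining 15 nonzero classes.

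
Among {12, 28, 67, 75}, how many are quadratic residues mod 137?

1

(12/137) = -1 → non-residue.
(28/137) = +1 → QR.
(67/137) = -1 → non-residue.
(75/137) = -1 → non-residue.
Total quadratic residues among the 4: 1.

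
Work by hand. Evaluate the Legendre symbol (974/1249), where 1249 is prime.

Pull out 2: since 1249 ≡ 1 (mod 8), (2/1249) = +1.
Reciprocity: 487 ≡ 3 and 1249 ≡ 1 (mod 4), so (487/1249) = +(1249/487).
Reduce top mod 487: now compute (275/487).
Reciprocity: 275 ≡ 3 and 487 ≡ 3 (mod 4), so (275/487) = −(487/275).
Reduce top mod 275: now compute (212/275).
Pull out 2^2: since 275 ≡ 3 (mod 8), (2/275) = -1, so (2/275)^2 = +1.
Reciprocity: 53 ≡ 1 and 275 ≡ 3 (mod 4), so (53/275) = +(275/53).
Reduce top mod 53: now compute (10/53).
Pull out 2: since 53 ≡ 5 (mod 8), (2/53) = -1.
Reciprocity: 5 ≡ 1 and 53 ≡ 1 (mod 4), so (5/53) = +(53/5).
Reduce top mod 5: now compute (3/5).
Reciprocity: 3 ≡ 3 and 5 ≡ 1 (mod 4), so (3/5) = +(5/3).
Reduce top mod 3: now compute (2/3).
Pull out 2: since 3 ≡ 3 (mod 8), (2/3) = -1.
Reached (1/3) = 1. Collecting the sign flips along the way, the symbol is -1.

-1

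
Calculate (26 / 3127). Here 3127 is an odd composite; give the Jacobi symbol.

-1

Pull out 2: since 3127 ≡ 7 (mod 8), (2/3127) = +1.
Reciprocity: 13 ≡ 1 and 3127 ≡ 3 (mod 4), so (13/3127) = +(3127/13).
Reduce top mod 13: now compute (7/13).
Reciprocity: 7 ≡ 3 and 13 ≡ 1 (mod 4), so (7/13) = +(13/7).
Reduce top mod 7: now compute (6/7).
Pull out 2: since 7 ≡ 7 (mod 8), (2/7) = +1.
Reciprocity: 3 ≡ 3 and 7 ≡ 3 (mod 4), so (3/7) = −(7/3).
Reduce top mod 3: now compute (1/3).
Reached (1/3) = 1. Collecting the sign flips along the way, the symbol is -1.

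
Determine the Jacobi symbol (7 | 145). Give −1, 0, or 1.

-1

Reciprocity: 7 ≡ 3 and 145 ≡ 1 (mod 4), so (7/145) = +(145/7).
Reduce top mod 7: now compute (5/7).
Reciprocity: 5 ≡ 1 and 7 ≡ 3 (mod 4), so (5/7) = +(7/5).
Reduce top mod 5: now compute (2/5).
Pull out 2: since 5 ≡ 5 (mod 8), (2/5) = -1.
Reached (1/5) = 1. Collecting the sign flips along the way, the symbol is -1.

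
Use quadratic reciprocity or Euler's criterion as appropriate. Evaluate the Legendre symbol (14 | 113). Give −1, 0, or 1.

1

Euler's criterion: (14/113) ≡ 14^56 (mod 113).
14^2 ≡ 83 (mod 113)
14^4 ≡ 109 (mod 113)
14^8 ≡ 16 (mod 113)
14^16 ≡ 30 (mod 113)
14^32 ≡ 109 (mod 113)
14^56 = 14^(32+16+8) ≡ 1 (mod 113).
Result is 1, so (14/113) = 1.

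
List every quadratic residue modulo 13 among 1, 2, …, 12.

Square k = 1,…,6 (k and 13−k give the same square):
1²=1, 2²=4, 3²=9, 4²≡3, 5²≡12, 6²≡10 (mod 13).
So the quadratic residues mod 13 are {1, 3, 4, 9, 10, 12}.

1 3 4 9 10 12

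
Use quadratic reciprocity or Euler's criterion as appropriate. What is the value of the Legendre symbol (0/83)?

Top reduces to 0: gcd > 1, so the symbol is 0.

0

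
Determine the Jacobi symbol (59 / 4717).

-1

Reciprocity: 59 ≡ 3 and 4717 ≡ 1 (mod 4), so (59/4717) = +(4717/59).
Reduce top mod 59: now compute (56/59).
Pull out 2^3: since 59 ≡ 3 (mod 8), (2/59) = -1, so (2/59)^3 = -1.
Reciprocity: 7 ≡ 3 and 59 ≡ 3 (mod 4), so (7/59) = −(59/7).
Reduce top mod 7: now compute (3/7).
Reciprocity: 3 ≡ 3 and 7 ≡ 3 (mod 4), so (3/7) = −(7/3).
Reduce top mod 3: now compute (1/3).
Reached (1/3) = 1. Collecting the sign flips along the way, the symbol is -1.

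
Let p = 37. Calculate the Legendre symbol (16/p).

Pull out 2^4: since 37 ≡ 5 (mod 8), (2/37) = -1, so (2/37)^4 = +1.
Reached (1/37) = 1. Collecting the sign flips along the way, the symbol is +1.

1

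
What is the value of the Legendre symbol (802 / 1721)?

-1

Pull out 2: since 1721 ≡ 1 (mod 8), (2/1721) = +1.
Reciprocity: 401 ≡ 1 and 1721 ≡ 1 (mod 4), so (401/1721) = +(1721/401).
Reduce top mod 401: now compute (117/401).
Reciprocity: 117 ≡ 1 and 401 ≡ 1 (mod 4), so (117/401) = +(401/117).
Reduce top mod 117: now compute (50/117).
Pull out 2: since 117 ≡ 5 (mod 8), (2/117) = -1.
Reciprocity: 25 ≡ 1 and 117 ≡ 1 (mod 4), so (25/117) = +(117/25).
Reduce top mod 25: now compute (17/25).
Reciprocity: 17 ≡ 1 and 25 ≡ 1 (mod 4), so (17/25) = +(25/17).
Reduce top mod 17: now compute (8/17).
Pull out 2^3: since 17 ≡ 1 (mod 8), (2/17) = +1, so (2/17)^3 = +1.
Reached (1/17) = 1. Collecting the sign flips along the way, the symbol is -1.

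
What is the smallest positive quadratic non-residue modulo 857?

(2/857) = +1, so 2 is a residue.
(3/857) = −1, so 3 is the smallest positive non-residue mod 857.

3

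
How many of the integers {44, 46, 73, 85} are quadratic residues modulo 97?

3

(44/97) = +1 → QR.
(46/97) = -1 → non-residue.
(73/97) = +1 → QR.
(85/97) = +1 → QR.
Total quadratic residues among the 4: 3.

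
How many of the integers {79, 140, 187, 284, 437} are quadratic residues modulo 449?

1

(79/449) = -1 → non-residue.
(140/449) = +1 → QR.
(187/449) = -1 → non-residue.
(284/449) = -1 → non-residue.
(437/449) = -1 → non-residue.
Total quadratic residues among the 5: 1.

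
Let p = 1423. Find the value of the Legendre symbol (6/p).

Pull out 2: since 1423 ≡ 7 (mod 8), (2/1423) = +1.
Reciprocity: 3 ≡ 3 and 1423 ≡ 3 (mod 4), so (3/1423) = −(1423/3).
Reduce top mod 3: now compute (1/3).
Reached (1/3) = 1. Collecting the sign flips along the way, the symbol is -1.

-1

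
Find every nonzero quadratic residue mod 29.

Square k = 1,…,14 (k and 29−k give the same square):
1²=1, 2²=4, 3²=9, 4²=16, 5²=25, 6²≡7, 7²≡20, 8²≡6, 9²≡23, 10²≡13, 11²≡5, 12²≡28, 13²≡24, 14²≡22 (mod 29).
So the quadratic residues mod 29 are {1, 4, 5, 6, 7, 9, 13, 16, 20, 22, 23, 24, 25, 28}.

1,4,5,6,7,9,13,16,20,22,23,24,25,28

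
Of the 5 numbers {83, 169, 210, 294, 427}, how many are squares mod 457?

2

(83/457) = -1 → non-residue.
(169/457) = +1 → QR.
(210/457) = -1 → non-residue.
(294/457) = +1 → QR.
(427/457) = -1 → non-residue.
Total quadratic residues among the 5: 2.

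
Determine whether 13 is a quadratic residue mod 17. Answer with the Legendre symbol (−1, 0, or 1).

Reciprocity: 13 ≡ 1 and 17 ≡ 1 (mod 4), so (13/17) = +(17/13).
Reduce top mod 13: now compute (4/13).
Pull out 2^2: since 13 ≡ 5 (mod 8), (2/13) = -1, so (2/13)^2 = +1.
Reached (1/13) = 1. Collecting the sign flips along the way, the symbol is +1.

1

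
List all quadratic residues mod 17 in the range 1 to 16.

Square k = 1,…,8 (k and 17−k give the same square):
1²=1, 2²=4, 3²=9, 4²=16, 5²≡8, 6²≡2, 7²≡15, 8²≡13 (mod 17).
So the quadratic residues mod 17 are {1, 2, 4, 8, 9, 13, 15, 16}.

1, 2, 4, 8, 9, 13, 15, 16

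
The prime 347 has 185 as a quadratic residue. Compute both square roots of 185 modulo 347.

Since 347 ≡ 3 (mod 4), a square root of 185 is 185^((347+1)/4) = 185^87 mod 347.
Repeated squaring: 185^2≡219, 185^4≡75, 185^8≡73, 185^16≡124, 185^32≡108, 185^64≡213 (mod 347).
185^87 = 185^(64+16+4+2+1) ≡ 269 (mod 347).
Check: 269² = 72361 ≡ 185 (mod 347). The two roots are 78 and 269.

78, 269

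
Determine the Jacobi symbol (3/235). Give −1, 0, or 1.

Reciprocity: 3 ≡ 3 and 235 ≡ 3 (mod 4), so (3/235) = −(235/3).
Reduce top mod 3: now compute (1/3).
Reached (1/3) = 1. Collecting the sign flips along the way, the symbol is -1.

-1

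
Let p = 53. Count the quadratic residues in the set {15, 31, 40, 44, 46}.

4

(15/53) = +1 → QR.
(31/53) = -1 → non-residue.
(40/53) = +1 → QR.
(44/53) = +1 → QR.
(46/53) = +1 → QR.
Total quadratic residues among the 5: 4.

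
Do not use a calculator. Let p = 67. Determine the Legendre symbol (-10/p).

-1

First reduce: -10 ≡ 57 (mod 67).
Reciprocity: 57 ≡ 1 and 67 ≡ 3 (mod 4), so (57/67) = +(67/57).
Reduce top mod 57: now compute (10/57).
Pull out 2: since 57 ≡ 1 (mod 8), (2/57) = +1.
Reciprocity: 5 ≡ 1 and 57 ≡ 1 (mod 4), so (5/57) = +(57/5).
Reduce top mod 5: now compute (2/5).
Pull out 2: since 5 ≡ 5 (mod 8), (2/5) = -1.
Reached (1/5) = 1. Collecting the sign flips along the way, the symbol is -1.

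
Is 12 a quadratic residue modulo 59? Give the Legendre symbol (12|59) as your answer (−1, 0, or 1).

1

Pull out 2^2: since 59 ≡ 3 (mod 8), (2/59) = -1, so (2/59)^2 = +1.
Reciprocity: 3 ≡ 3 and 59 ≡ 3 (mod 4), so (3/59) = −(59/3).
Reduce top mod 3: now compute (2/3).
Pull out 2: since 3 ≡ 3 (mod 8), (2/3) = -1.
Reached (1/3) = 1. Collecting the sign flips along the way, the symbol is +1.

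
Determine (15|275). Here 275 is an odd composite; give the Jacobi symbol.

Reciprocity: 15 ≡ 3 and 275 ≡ 3 (mod 4), so (15/275) = −(275/15).
Reduce top mod 15: now compute (5/15).
Reciprocity: 5 ≡ 1 and 15 ≡ 3 (mod 4), so (5/15) = +(15/5).
Reduce top mod 5: now compute (0/5).
Top reduces to 0: gcd > 1, so the symbol is 0.

0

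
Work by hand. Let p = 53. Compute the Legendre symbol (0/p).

Top reduces to 0: gcd > 1, so the symbol is 0.

0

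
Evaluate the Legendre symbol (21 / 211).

Reciprocity: 21 ≡ 1 and 211 ≡ 3 (mod 4), so (21/211) = +(211/21).
Reduce top mod 21: now compute (1/21).
Reached (1/21) = 1. Collecting the sign flips along the way, the symbol is +1.

1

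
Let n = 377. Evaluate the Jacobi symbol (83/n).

-1

Reciprocity: 83 ≡ 3 and 377 ≡ 1 (mod 4), so (83/377) = +(377/83).
Reduce top mod 83: now compute (45/83).
Reciprocity: 45 ≡ 1 and 83 ≡ 3 (mod 4), so (45/83) = +(83/45).
Reduce top mod 45: now compute (38/45).
Pull out 2: since 45 ≡ 5 (mod 8), (2/45) = -1.
Reciprocity: 19 ≡ 3 and 45 ≡ 1 (mod 4), so (19/45) = +(45/19).
Reduce top mod 19: now compute (7/19).
Reciprocity: 7 ≡ 3 and 19 ≡ 3 (mod 4), so (7/19) = −(19/7).
Reduce top mod 7: now compute (5/7).
Reciprocity: 5 ≡ 1 and 7 ≡ 3 (mod 4), so (5/7) = +(7/5).
Reduce top mod 5: now compute (2/5).
Pull out 2: since 5 ≡ 5 (mod 8), (2/5) = -1.
Reached (1/5) = 1. Collecting the sign flips along the way, the symbol is -1.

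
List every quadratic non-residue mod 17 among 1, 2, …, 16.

3,5,6,7,10,11,12,14

Square k = 1,…,8 (k and 17−k give the same square):
1²=1, 2²=4, 3²=9, 4²=16, 5²≡8, 6²≡2, 7²≡15, 8²≡13 (mod 17).
The residues are {1, 2, 4, 8, 9, 13, 15, 16}; the non-residues are the remaining 8 nonzero classes.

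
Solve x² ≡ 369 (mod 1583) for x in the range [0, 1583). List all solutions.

563, 1020

Since 1583 ≡ 3 (mod 4), a square root of 369 is 369^((1583+1)/4) = 369^396 mod 1583.
Repeated squaring: 369^2≡23, 369^4≡529, 369^8≡1233, 369^16≡609, 369^32≡459, 369^64≡142, 369^128≡1168, 369^256≡1261 (mod 1583).
369^396 = 369^(256+128+8+4) ≡ 563 (mod 1583).
Check: 563² = 316969 ≡ 369 (mod 1583). The two roots are 563 and 1020.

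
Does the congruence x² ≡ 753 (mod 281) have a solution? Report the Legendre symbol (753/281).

1

First reduce: 753 ≡ 191 (mod 281).
Reciprocity: 191 ≡ 3 and 281 ≡ 1 (mod 4), so (191/281) = +(281/191).
Reduce top mod 191: now compute (90/191).
Pull out 2: since 191 ≡ 7 (mod 8), (2/191) = +1.
Reciprocity: 45 ≡ 1 and 191 ≡ 3 (mod 4), so (45/191) = +(191/45).
Reduce top mod 45: now compute (11/45).
Reciprocity: 11 ≡ 3 and 45 ≡ 1 (mod 4), so (11/45) = +(45/11).
Reduce top mod 11: now compute (1/11).
Reached (1/11) = 1. Collecting the sign flips along the way, the symbol is +1.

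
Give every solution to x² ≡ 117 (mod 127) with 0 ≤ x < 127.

25, 102

Since 127 ≡ 3 (mod 4), a square root of 117 is 117^((127+1)/4) = 117^32 mod 127.
Repeated squaring: 117^2≡100, 117^4≡94, 117^8≡73, 117^16≡122, 117^32≡25 (mod 127).
117^32 = 117^(32) ≡ 25 (mod 127).
Check: 25² = 625 ≡ 117 (mod 127). The two roots are 25 and 102.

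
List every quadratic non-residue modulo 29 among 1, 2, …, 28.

Square k = 1,…,14 (k and 29−k give the same square):
1²=1, 2²=4, 3²=9, 4²=16, 5²=25, 6²≡7, 7²≡20, 8²≡6, 9²≡23, 10²≡13, 11²≡5, 12²≡28, 13²≡24, 14²≡22 (mod 29).
The residues are {1, 4, 5, 6, 7, 9, 13, 16, 20, 22, 23, 24, 25, 28}; the non-residues are the remaining 14 nonzero classes.

2,3,8,10,11,12,14,15,17,18,19,21,26,27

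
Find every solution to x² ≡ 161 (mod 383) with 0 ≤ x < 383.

147, 236

Since 383 ≡ 3 (mod 4), a square root of 161 is 161^((383+1)/4) = 161^96 mod 383.
Repeated squaring: 161^2≡260, 161^4≡192, 161^8≡96, 161^16≡24, 161^32≡193, 161^64≡98 (mod 383).
161^96 = 161^(64+32) ≡ 147 (mod 383).
Check: 147² = 21609 ≡ 161 (mod 383). The two roots are 147 and 236.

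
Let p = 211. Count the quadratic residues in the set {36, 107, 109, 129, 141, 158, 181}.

3

(36/211) = +1 → QR.
(107/211) = +1 → QR.
(109/211) = +1 → QR.
(129/211) = -1 → non-residue.
(141/211) = -1 → non-residue.
(158/211) = -1 → non-residue.
(181/211) = -1 → non-residue.
Total quadratic residues among the 7: 3.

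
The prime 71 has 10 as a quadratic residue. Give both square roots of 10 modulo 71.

Since 71 ≡ 3 (mod 4), a square root of 10 is 10^((71+1)/4) = 10^18 mod 71.
Repeated squaring: 10^2≡29, 10^4≡60, 10^8≡50, 10^16≡15 (mod 71).
10^18 = 10^(16+2) ≡ 9 (mod 71).
Check: 9² = 81 ≡ 10 (mod 71). The two roots are 9 and 62.

9, 62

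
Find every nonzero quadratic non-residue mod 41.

Square k = 1,…,20 (k and 41−k give the same square):
1²=1, 2²=4, 3²=9, 4²=16, 5²=25, 6²=36, 7²≡8, 8²≡23, 9²≡40, 10²≡18, 11²≡39, 12²≡21, 13²≡5, 14²≡32, 15²≡20, 16²≡10, 17²≡2, 18²≡37, 19²≡33, 20²≡31 (mod 41).
The residues are {1, 2, 4, 5, 8, 9, 10, 16, 18, 20, 21, 23, 25, 31, 32, 33, 36, 37, 39, 40}; the non-residues are the remaining 20 nonzero classes.

3 6 7 11 12 13 14 15 17 19 22 24 26 27 28 29 30 34 35 38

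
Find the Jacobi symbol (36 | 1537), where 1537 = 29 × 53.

1

Pull out 2^2: since 1537 ≡ 1 (mod 8), (2/1537) = +1, so (2/1537)^2 = +1.
Reciprocity: 9 ≡ 1 and 1537 ≡ 1 (mod 4), so (9/1537) = +(1537/9).
Reduce top mod 9: now compute (7/9).
Reciprocity: 7 ≡ 3 and 9 ≡ 1 (mod 4), so (7/9) = +(9/7).
Reduce top mod 7: now compute (2/7).
Pull out 2: since 7 ≡ 7 (mod 8), (2/7) = +1.
Reached (1/7) = 1. Collecting the sign flips along the way, the symbol is +1.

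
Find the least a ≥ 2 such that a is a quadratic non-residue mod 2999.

(2/2999) = +1, so 2 is a residue.
(3/2999) = +1, so 3 is a residue.
(4/2999) = +1, so 4 is a residue.
(5/2999) = +1, so 5 is a residue.
(6/2999) = +1, so 6 is a residue.
(7/2999) = +1, so 7 is a residue.
(8/2999) = +1, so 8 is a residue.
(9/2999) = +1, so 9 is a residue.
(10/2999) = +1, so 10 is a residue.
(11/2999) = +1, so 11 is a residue.
(12/2999) = +1, so 12 is a residue.
(13/2999) = +1, so 13 is a residue.
(14/2999) = +1, so 14 is a residue.
(15/2999) = +1, so 15 is a residue.
(16/2999) = +1, so 16 is a residue.
(17/2999) = −1, so 17 is the smallest positive non-residue mod 2999.

17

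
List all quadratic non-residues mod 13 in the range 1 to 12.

2 5 6 7 8 11

Square k = 1,…,6 (k and 13−k give the same square):
1²=1, 2²=4, 3²=9, 4²≡3, 5²≡12, 6²≡10 (mod 13).
The residues are {1, 3, 4, 9, 10, 12}; the non-residues are the remaining 6 nonzero classes.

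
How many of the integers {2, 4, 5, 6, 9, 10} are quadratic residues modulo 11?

(2/11) = -1 → non-residue.
(4/11) = +1 → QR.
(5/11) = +1 → QR.
(6/11) = -1 → non-residue.
(9/11) = +1 → QR.
(10/11) = -1 → non-residue.
Total quadratic residues among the 6: 3.

3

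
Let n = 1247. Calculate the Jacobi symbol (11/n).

-1

Reciprocity: 11 ≡ 3 and 1247 ≡ 3 (mod 4), so (11/1247) = −(1247/11).
Reduce top mod 11: now compute (4/11).
Pull out 2^2: since 11 ≡ 3 (mod 8), (2/11) = -1, so (2/11)^2 = +1.
Reached (1/11) = 1. Collecting the sign flips along the way, the symbol is -1.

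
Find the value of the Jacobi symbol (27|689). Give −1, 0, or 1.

Reciprocity: 27 ≡ 3 and 689 ≡ 1 (mod 4), so (27/689) = +(689/27).
Reduce top mod 27: now compute (14/27).
Pull out 2: since 27 ≡ 3 (mod 8), (2/27) = -1.
Reciprocity: 7 ≡ 3 and 27 ≡ 3 (mod 4), so (7/27) = −(27/7).
Reduce top mod 7: now compute (6/7).
Pull out 2: since 7 ≡ 7 (mod 8), (2/7) = +1.
Reciprocity: 3 ≡ 3 and 7 ≡ 3 (mod 4), so (3/7) = −(7/3).
Reduce top mod 3: now compute (1/3).
Reached (1/3) = 1. Collecting the sign flips along the way, the symbol is -1.

-1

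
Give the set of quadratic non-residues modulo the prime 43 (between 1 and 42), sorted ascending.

2 3 5 7 8 12 18 19 20 22 26 27 28 29 30 32 33 34 37 39 42

Square k = 1,…,21 (k and 43−k give the same square):
1²=1, 2²=4, 3²=9, 4²=16, 5²=25, 6²=36, 7²≡6, 8²≡21, 9²≡38, 10²≡14, 11²≡35, 12²≡15, 13²≡40, 14²≡24, 15²≡10, 16²≡41, 17²≡31, 18²≡23, 19²≡17, 20²≡13, 21²≡11 (mod 43).
The residues are {1, 4, 6, 9, 10, 11, 13, 14, 15, 16, 17, 21, 23, 24, 25, 31, 35, 36, 38, 40, 41}; the non-residues are the remaining 21 nonzero classes.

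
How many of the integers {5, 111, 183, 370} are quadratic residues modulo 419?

2

(5/419) = +1 → QR.
(111/419) = +1 → QR.
(183/419) = -1 → non-residue.
(370/419) = -1 → non-residue.
Total quadratic residues among the 4: 2.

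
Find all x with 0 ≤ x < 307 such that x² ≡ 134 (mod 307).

21, 286

Since 307 ≡ 3 (mod 4), a square root of 134 is 134^((307+1)/4) = 134^77 mod 307.
Repeated squaring: 134^2≡150, 134^4≡89, 134^8≡246, 134^16≡37, 134^32≡141, 134^64≡233 (mod 307).
134^77 = 134^(64+8+4+1) ≡ 286 (mod 307).
Check: 286² = 81796 ≡ 134 (mod 307). The two roots are 21 and 286.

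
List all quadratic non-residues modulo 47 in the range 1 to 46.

5,10,11,13,15,19,20,22,23,26,29,30,31,33,35,38,39,40,41,43,44,45,46

Square k = 1,…,23 (k and 47−k give the same square):
1²=1, 2²=4, 3²=9, 4²=16, 5²=25, 6²=36, 7²≡2, 8²≡17, 9²≡34, 10²≡6, 11²≡27, 12²≡3, 13²≡28, 14²≡8, 15²≡37, 16²≡21, 17²≡7, 18²≡42, 19²≡32, 20²≡24, 21²≡18, 22²≡14, 23²≡12 (mod 47).
The residues are {1, 2, 3, 4, 6, 7, 8, 9, 12, 14, 16, 17, 18, 21, 24, 25, 27, 28, 32, 34, 36, 37, 42}; the non-residues are the remaining 23 nonzero classes.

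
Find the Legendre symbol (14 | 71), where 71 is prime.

-1

Pull out 2: since 71 ≡ 7 (mod 8), (2/71) = +1.
Reciprocity: 7 ≡ 3 and 71 ≡ 3 (mod 4), so (7/71) = −(71/7).
Reduce top mod 7: now compute (1/7).
Reached (1/7) = 1. Collecting the sign flips along the way, the symbol is -1.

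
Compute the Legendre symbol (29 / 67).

Euler's criterion: (29/67) ≡ 29^33 (mod 67).
29^2 ≡ 37 (mod 67)
29^4 ≡ 29 (mod 67)
29^8 ≡ 37 (mod 67)
29^16 ≡ 29 (mod 67)
29^32 ≡ 37 (mod 67)
29^33 = 29^(32+1) ≡ 1 (mod 67).
Result is 1, so (29/67) = 1.

1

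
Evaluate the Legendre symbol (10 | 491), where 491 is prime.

-1

Pull out 2: since 491 ≡ 3 (mod 8), (2/491) = -1.
Reciprocity: 5 ≡ 1 and 491 ≡ 3 (mod 4), so (5/491) = +(491/5).
Reduce top mod 5: now compute (1/5).
Reached (1/5) = 1. Collecting the sign flips along the way, the symbol is -1.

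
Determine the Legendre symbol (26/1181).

Pull out 2: since 1181 ≡ 5 (mod 8), (2/1181) = -1.
Reciprocity: 13 ≡ 1 and 1181 ≡ 1 (mod 4), so (13/1181) = +(1181/13).
Reduce top mod 13: now compute (11/13).
Reciprocity: 11 ≡ 3 and 13 ≡ 1 (mod 4), so (11/13) = +(13/11).
Reduce top mod 11: now compute (2/11).
Pull out 2: since 11 ≡ 3 (mod 8), (2/11) = -1.
Reached (1/11) = 1. Collecting the sign flips along the way, the symbol is +1.

1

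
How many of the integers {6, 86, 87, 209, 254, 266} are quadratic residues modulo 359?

(6/359) = +1 → QR.
(86/359) = -1 → non-residue.
(87/359) = -1 → non-residue.
(209/359) = -1 → non-residue.
(254/359) = +1 → QR.
(266/359) = +1 → QR.
Total quadratic residues among the 6: 3.

3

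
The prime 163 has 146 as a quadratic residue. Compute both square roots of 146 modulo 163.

31, 132

Since 163 ≡ 3 (mod 4), a square root of 146 is 146^((163+1)/4) = 146^41 mod 163.
Repeated squaring: 146^2≡126, 146^4≡65, 146^8≡150, 146^16≡6, 146^32≡36 (mod 163).
146^41 = 146^(32+8+1) ≡ 132 (mod 163).
Check: 132² = 17424 ≡ 146 (mod 163). The two roots are 31 and 132.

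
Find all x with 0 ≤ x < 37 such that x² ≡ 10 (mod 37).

37 ≡ 1 (mod 4), so we find a root by search.
Trying successive values, 11² = 121 ≡ 10 (mod 37). The other root is 37 − 11 = 26.

11, 26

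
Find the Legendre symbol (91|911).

-1

Reciprocity: 91 ≡ 3 and 911 ≡ 3 (mod 4), so (91/911) = −(911/91).
Reduce top mod 91: now compute (1/91).
Reached (1/91) = 1. Collecting the sign flips along the way, the symbol is -1.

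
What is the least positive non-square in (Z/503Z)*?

5

(2/503) = +1, so 2 is a residue.
(3/503) = +1, so 3 is a residue.
(4/503) = +1, so 4 is a residue.
(5/503) = −1, so 5 is the smallest positive non-residue mod 503.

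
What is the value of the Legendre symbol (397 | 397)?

0

First reduce: 397 ≡ 0 (mod 397).
Top reduces to 0: gcd > 1, so the symbol is 0.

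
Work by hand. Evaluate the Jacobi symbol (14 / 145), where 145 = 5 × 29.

Pull out 2: since 145 ≡ 1 (mod 8), (2/145) = +1.
Reciprocity: 7 ≡ 3 and 145 ≡ 1 (mod 4), so (7/145) = +(145/7).
Reduce top mod 7: now compute (5/7).
Reciprocity: 5 ≡ 1 and 7 ≡ 3 (mod 4), so (5/7) = +(7/5).
Reduce top mod 5: now compute (2/5).
Pull out 2: since 5 ≡ 5 (mod 8), (2/5) = -1.
Reached (1/5) = 1. Collecting the sign flips along the way, the symbol is -1.

-1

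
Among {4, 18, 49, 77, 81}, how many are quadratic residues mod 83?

(4/83) = +1 → QR.
(18/83) = -1 → non-residue.
(49/83) = +1 → QR.
(77/83) = +1 → QR.
(81/83) = +1 → QR.
Total quadratic residues among the 5: 4.

4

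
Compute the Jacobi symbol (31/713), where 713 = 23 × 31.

Reciprocity: 31 ≡ 3 and 713 ≡ 1 (mod 4), so (31/713) = +(713/31).
Reduce top mod 31: now compute (0/31).
Top reduces to 0: gcd > 1, so the symbol is 0.

0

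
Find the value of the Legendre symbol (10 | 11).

-1

Euler's criterion: (10/11) ≡ 10^5 (mod 11).
10^2 ≡ 1 (mod 11)
10^4 ≡ 1 (mod 11)
10^5 = 10^(4+1) ≡ 10 (mod 11).
Result is 10 ≡ −1, so (10/11) = −1.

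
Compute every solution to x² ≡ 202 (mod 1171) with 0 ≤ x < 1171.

Since 1171 ≡ 3 (mod 4), a square root of 202 is 202^((1171+1)/4) = 202^293 mod 1171.
Repeated squaring: 202^2≡990, 202^4≡1144, 202^8≡729, 202^16≡978, 202^32≡948, 202^64≡547, 202^128≡604, 202^256≡635 (mod 1171).
202^293 = 202^(256+32+4+1) ≡ 527 (mod 1171).
Check: 527² = 277729 ≡ 202 (mod 1171). The two roots are 527 and 644.

527, 644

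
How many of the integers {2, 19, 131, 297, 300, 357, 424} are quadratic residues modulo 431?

(2/431) = +1 → QR.
(19/431) = +1 → QR.
(131/431) = -1 → non-residue.
(297/431) = +1 → QR.
(300/431) = +1 → QR.
(357/431) = +1 → QR.
(424/431) = +1 → QR.
Total quadratic residues among the 7: 6.

6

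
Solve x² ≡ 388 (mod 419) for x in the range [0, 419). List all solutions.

Since 419 ≡ 3 (mod 4), a square root of 388 is 388^((419+1)/4) = 388^105 mod 419.
Repeated squaring: 388^2≡123, 388^4≡45, 388^8≡349, 388^16≡291, 388^32≡43, 388^64≡173 (mod 419).
388^105 = 388^(64+32+8+1) ≡ 236 (mod 419).
Check: 236² = 55696 ≡ 388 (mod 419). The two roots are 183 and 236.

183, 236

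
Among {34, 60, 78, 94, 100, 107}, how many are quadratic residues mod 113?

(34/113) = -1 → non-residue.
(60/113) = +1 → QR.
(78/113) = -1 → non-residue.
(94/113) = -1 → non-residue.
(100/113) = +1 → QR.
(107/113) = -1 → non-residue.
Total quadratic residues among the 6: 2.

2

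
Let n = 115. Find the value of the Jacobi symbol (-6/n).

-1

First reduce: -6 ≡ 109 (mod 115).
Reciprocity: 109 ≡ 1 and 115 ≡ 3 (mod 4), so (109/115) = +(115/109).
Reduce top mod 109: now compute (6/109).
Pull out 2: since 109 ≡ 5 (mod 8), (2/109) = -1.
Reciprocity: 3 ≡ 3 and 109 ≡ 1 (mod 4), so (3/109) = +(109/3).
Reduce top mod 3: now compute (1/3).
Reached (1/3) = 1. Collecting the sign flips along the way, the symbol is -1.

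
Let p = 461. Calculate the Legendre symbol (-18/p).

Euler's criterion: (-18/461) ≡ 443^230 (mod 461).
443^2 ≡ 324 (mod 461)
443^4 ≡ 329 (mod 461)
443^8 ≡ 367 (mod 461)
443^16 ≡ 77 (mod 461)
443^32 ≡ 397 (mod 461)
443^64 ≡ 408 (mod 461)
443^128 ≡ 43 (mod 461)
443^230 = 443^(128+64+32+4+2) ≡ 460 (mod 461).
Result is 460 ≡ −1, so (-18/461) = −1.

-1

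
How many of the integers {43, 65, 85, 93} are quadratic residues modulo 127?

0

(43/127) = -1 → non-residue.
(65/127) = -1 → non-residue.
(85/127) = -1 → non-residue.
(93/127) = -1 → non-residue.
Total quadratic residues among the 4: 0.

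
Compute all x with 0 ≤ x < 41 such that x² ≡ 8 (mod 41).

7, 34

41 ≡ 1 (mod 4), so we find a root by search.
Trying successive values, 7² = 49 ≡ 8 (mod 41). The other root is 41 − 7 = 34.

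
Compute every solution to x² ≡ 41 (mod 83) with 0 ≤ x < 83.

37, 46

Since 83 ≡ 3 (mod 4), a square root of 41 is 41^((83+1)/4) = 41^21 mod 83.
Repeated squaring: 41^2≡21, 41^4≡26, 41^8≡12, 41^16≡61 (mod 83).
41^21 = 41^(16+4+1) ≡ 37 (mod 83).
Check: 37² = 1369 ≡ 41 (mod 83). The two roots are 37 and 46.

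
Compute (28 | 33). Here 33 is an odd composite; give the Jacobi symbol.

-1

Pull out 2^2: since 33 ≡ 1 (mod 8), (2/33) = +1, so (2/33)^2 = +1.
Reciprocity: 7 ≡ 3 and 33 ≡ 1 (mod 4), so (7/33) = +(33/7).
Reduce top mod 7: now compute (5/7).
Reciprocity: 5 ≡ 1 and 7 ≡ 3 (mod 4), so (5/7) = +(7/5).
Reduce top mod 5: now compute (2/5).
Pull out 2: since 5 ≡ 5 (mod 8), (2/5) = -1.
Reached (1/5) = 1. Collecting the sign flips along the way, the symbol is -1.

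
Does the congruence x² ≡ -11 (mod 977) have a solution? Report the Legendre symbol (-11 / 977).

First reduce: -11 ≡ 966 (mod 977).
Pull out 2: since 977 ≡ 1 (mod 8), (2/977) = +1.
Reciprocity: 483 ≡ 3 and 977 ≡ 1 (mod 4), so (483/977) = +(977/483).
Reduce top mod 483: now compute (11/483).
Reciprocity: 11 ≡ 3 and 483 ≡ 3 (mod 4), so (11/483) = −(483/11).
Reduce top mod 11: now compute (10/11).
Pull out 2: since 11 ≡ 3 (mod 8), (2/11) = -1.
Reciprocity: 5 ≡ 1 and 11 ≡ 3 (mod 4), so (5/11) = +(11/5).
Reduce top mod 5: now compute (1/5).
Reached (1/5) = 1. Collecting the sign flips along the way, the symbol is +1.

1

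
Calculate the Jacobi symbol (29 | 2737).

-1

Reciprocity: 29 ≡ 1 and 2737 ≡ 1 (mod 4), so (29/2737) = +(2737/29).
Reduce top mod 29: now compute (11/29).
Reciprocity: 11 ≡ 3 and 29 ≡ 1 (mod 4), so (11/29) = +(29/11).
Reduce top mod 11: now compute (7/11).
Reciprocity: 7 ≡ 3 and 11 ≡ 3 (mod 4), so (7/11) = −(11/7).
Reduce top mod 7: now compute (4/7).
Pull out 2^2: since 7 ≡ 7 (mod 8), (2/7) = +1, so (2/7)^2 = +1.
Reached (1/7) = 1. Collecting the sign flips along the way, the symbol is -1.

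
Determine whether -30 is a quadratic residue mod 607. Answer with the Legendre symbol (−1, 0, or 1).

First reduce: -30 ≡ 577 (mod 607).
Reciprocity: 577 ≡ 1 and 607 ≡ 3 (mod 4), so (577/607) = +(607/577).
Reduce top mod 577: now compute (30/577).
Pull out 2: since 577 ≡ 1 (mod 8), (2/577) = +1.
Reciprocity: 15 ≡ 3 and 577 ≡ 1 (mod 4), so (15/577) = +(577/15).
Reduce top mod 15: now compute (7/15).
Reciprocity: 7 ≡ 3 and 15 ≡ 3 (mod 4), so (7/15) = −(15/7).
Reduce top mod 7: now compute (1/7).
Reached (1/7) = 1. Collecting the sign flips along the way, the symbol is -1.

-1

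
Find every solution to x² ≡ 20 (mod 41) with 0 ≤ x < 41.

15, 26

41 ≡ 1 (mod 4), so we find a root by search.
Trying successive values, 15² = 225 ≡ 20 (mod 41). The other root is 41 − 15 = 26.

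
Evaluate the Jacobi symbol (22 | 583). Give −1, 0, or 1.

0

Pull out 2: since 583 ≡ 7 (mod 8), (2/583) = +1.
Reciprocity: 11 ≡ 3 and 583 ≡ 3 (mod 4), so (11/583) = −(583/11).
Reduce top mod 11: now compute (0/11).
Top reduces to 0: gcd > 1, so the symbol is 0.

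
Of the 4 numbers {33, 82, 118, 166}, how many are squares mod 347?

(33/347) = +1 → QR.
(82/347) = +1 → QR.
(118/347) = -1 → non-residue.
(166/347) = -1 → non-residue.
Total quadratic residues among the 4: 2.

2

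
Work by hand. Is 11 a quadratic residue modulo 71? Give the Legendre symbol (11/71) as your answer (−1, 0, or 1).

Reciprocity: 11 ≡ 3 and 71 ≡ 3 (mod 4), so (11/71) = −(71/11).
Reduce top mod 11: now compute (5/11).
Reciprocity: 5 ≡ 1 and 11 ≡ 3 (mod 4), so (5/11) = +(11/5).
Reduce top mod 5: now compute (1/5).
Reached (1/5) = 1. Collecting the sign flips along the way, the symbol is -1.

-1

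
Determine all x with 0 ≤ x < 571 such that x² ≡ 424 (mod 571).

Since 571 ≡ 3 (mod 4), a square root of 424 is 424^((571+1)/4) = 424^143 mod 571.
Repeated squaring: 424^2≡482, 424^4≡498, 424^8≡190, 424^16≡127, 424^32≡141, 424^64≡467, 424^128≡538 (mod 571).
424^143 = 424^(128+8+4+2+1) ≡ 180 (mod 571).
Check: 180² = 32400 ≡ 424 (mod 571). The two roots are 180 and 391.

180, 391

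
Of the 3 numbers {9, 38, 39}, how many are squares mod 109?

(9/109) = +1 → QR.
(38/109) = +1 → QR.
(39/109) = -1 → non-residue.
Total quadratic residues among the 3: 2.

2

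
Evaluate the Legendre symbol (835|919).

Reciprocity: 835 ≡ 3 and 919 ≡ 3 (mod 4), so (835/919) = −(919/835).
Reduce top mod 835: now compute (84/835).
Pull out 2^2: since 835 ≡ 3 (mod 8), (2/835) = -1, so (2/835)^2 = +1.
Reciprocity: 21 ≡ 1 and 835 ≡ 3 (mod 4), so (21/835) = +(835/21).
Reduce top mod 21: now compute (16/21).
Pull out 2^4: since 21 ≡ 5 (mod 8), (2/21) = -1, so (2/21)^4 = +1.
Reached (1/21) = 1. Collecting the sign flips along the way, the symbol is -1.

-1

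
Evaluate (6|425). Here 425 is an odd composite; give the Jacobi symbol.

-1

Pull out 2: since 425 ≡ 1 (mod 8), (2/425) = +1.
Reciprocity: 3 ≡ 3 and 425 ≡ 1 (mod 4), so (3/425) = +(425/3).
Reduce top mod 3: now compute (2/3).
Pull out 2: since 3 ≡ 3 (mod 8), (2/3) = -1.
Reached (1/3) = 1. Collecting the sign flips along the way, the symbol is -1.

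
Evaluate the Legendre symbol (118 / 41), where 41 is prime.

First reduce: 118 ≡ 36 (mod 41).
Pull out 2^2: since 41 ≡ 1 (mod 8), (2/41) = +1, so (2/41)^2 = +1.
Reciprocity: 9 ≡ 1 and 41 ≡ 1 (mod 4), so (9/41) = +(41/9).
Reduce top mod 9: now compute (5/9).
Reciprocity: 5 ≡ 1 and 9 ≡ 1 (mod 4), so (5/9) = +(9/5).
Reduce top mod 5: now compute (4/5).
Pull out 2^2: since 5 ≡ 5 (mod 8), (2/5) = -1, so (2/5)^2 = +1.
Reached (1/5) = 1. Collecting the sign flips along the way, the symbol is +1.

1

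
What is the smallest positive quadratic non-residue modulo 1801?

11

(2/1801) = +1, so 2 is a residue.
(3/1801) = +1, so 3 is a residue.
(4/1801) = +1, so 4 is a residue.
(5/1801) = +1, so 5 is a residue.
(6/1801) = +1, so 6 is a residue.
(7/1801) = +1, so 7 is a residue.
(8/1801) = +1, so 8 is a residue.
(9/1801) = +1, so 9 is a residue.
(10/1801) = +1, so 10 is a residue.
(11/1801) = −1, so 11 is the smallest positive non-residue mod 1801.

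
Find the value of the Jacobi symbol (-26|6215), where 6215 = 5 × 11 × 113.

-1

First reduce: -26 ≡ 6189 (mod 6215).
Reciprocity: 6189 ≡ 1 and 6215 ≡ 3 (mod 4), so (6189/6215) = +(6215/6189).
Reduce top mod 6189: now compute (26/6189).
Pull out 2: since 6189 ≡ 5 (mod 8), (2/6189) = -1.
Reciprocity: 13 ≡ 1 and 6189 ≡ 1 (mod 4), so (13/6189) = +(6189/13).
Reduce top mod 13: now compute (1/13).
Reached (1/13) = 1. Collecting the sign flips along the way, the symbol is -1.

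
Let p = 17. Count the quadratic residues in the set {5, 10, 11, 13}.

1

(5/17) = -1 → non-residue.
(10/17) = -1 → non-residue.
(11/17) = -1 → non-residue.
(13/17) = +1 → QR.
Total quadratic residues among the 4: 1.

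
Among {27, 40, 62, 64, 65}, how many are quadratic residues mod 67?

(27/67) = -1 → non-residue.
(40/67) = +1 → QR.
(62/67) = +1 → QR.
(64/67) = +1 → QR.
(65/67) = +1 → QR.
Total quadratic residues among the 5: 4.

4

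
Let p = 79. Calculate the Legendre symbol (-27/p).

1

Euler's criterion: (-27/79) ≡ 52^39 (mod 79).
52^2 ≡ 18 (mod 79)
52^4 ≡ 8 (mod 79)
52^8 ≡ 64 (mod 79)
52^16 ≡ 67 (mod 79)
52^32 ≡ 65 (mod 79)
52^39 = 52^(32+4+2+1) ≡ 1 (mod 79).
Result is 1, so (-27/79) = 1.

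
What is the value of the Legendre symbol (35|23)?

1

Euler's criterion: (35/23) ≡ 12^11 (mod 23).
12^2 ≡ 6 (mod 23)
12^4 ≡ 13 (mod 23)
12^8 ≡ 8 (mod 23)
12^11 = 12^(8+2+1) ≡ 1 (mod 23).
Result is 1, so (35/23) = 1.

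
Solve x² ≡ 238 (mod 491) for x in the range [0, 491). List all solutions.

Since 491 ≡ 3 (mod 4), a square root of 238 is 238^((491+1)/4) = 238^123 mod 491.
Repeated squaring: 238^2≡179, 238^4≡126, 238^8≡164, 238^16≡382, 238^32≡97, 238^64≡80 (mod 491).
238^123 = 238^(64+32+16+8+2+1) ≡ 27 (mod 491).
Check: 27² = 729 ≡ 238 (mod 491). The two roots are 27 and 464.

27, 464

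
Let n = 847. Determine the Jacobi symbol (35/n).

Reciprocity: 35 ≡ 3 and 847 ≡ 3 (mod 4), so (35/847) = −(847/35).
Reduce top mod 35: now compute (7/35).
Reciprocity: 7 ≡ 3 and 35 ≡ 3 (mod 4), so (7/35) = −(35/7).
Reduce top mod 7: now compute (0/7).
Top reduces to 0: gcd > 1, so the symbol is 0.

0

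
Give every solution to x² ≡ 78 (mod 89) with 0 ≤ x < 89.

89 ≡ 1 (mod 4), so we find a root by search.
Trying successive values, 16² = 256 ≡ 78 (mod 89). The other root is 89 − 16 = 73.

16, 73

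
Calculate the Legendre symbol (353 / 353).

First reduce: 353 ≡ 0 (mod 353).
Top reduces to 0: gcd > 1, so the symbol is 0.

0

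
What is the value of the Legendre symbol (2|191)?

1

Euler's criterion: (2/191) ≡ 2^95 (mod 191).
2^2 ≡ 4 (mod 191)
2^4 ≡ 16 (mod 191)
2^8 ≡ 65 (mod 191)
2^16 ≡ 23 (mod 191)
2^32 ≡ 147 (mod 191)
2^64 ≡ 26 (mod 191)
2^95 = 2^(64+16+8+4+2+1) ≡ 1 (mod 191).
Result is 1, so (2/191) = 1.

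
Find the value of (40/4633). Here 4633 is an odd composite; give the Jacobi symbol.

Pull out 2^3: since 4633 ≡ 1 (mod 8), (2/4633) = +1, so (2/4633)^3 = +1.
Reciprocity: 5 ≡ 1 and 4633 ≡ 1 (mod 4), so (5/4633) = +(4633/5).
Reduce top mod 5: now compute (3/5).
Reciprocity: 3 ≡ 3 and 5 ≡ 1 (mod 4), so (3/5) = +(5/3).
Reduce top mod 3: now compute (2/3).
Pull out 2: since 3 ≡ 3 (mod 8), (2/3) = -1.
Reached (1/3) = 1. Collecting the sign flips along the way, the symbol is -1.

-1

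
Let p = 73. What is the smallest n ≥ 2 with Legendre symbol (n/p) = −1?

5

(2/73) = +1, so 2 is a residue.
(3/73) = +1, so 3 is a residue.
(4/73) = +1, so 4 is a residue.
(5/73) = −1, so 5 is the smallest positive non-residue mod 73.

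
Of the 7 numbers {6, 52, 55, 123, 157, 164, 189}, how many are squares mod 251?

4

(6/251) = -1 → non-residue.
(52/251) = +1 → QR.
(55/251) = -1 → non-residue.
(123/251) = +1 → QR.
(157/251) = -1 → non-residue.
(164/251) = +1 → QR.
(189/251) = +1 → QR.
Total quadratic residues among the 7: 4.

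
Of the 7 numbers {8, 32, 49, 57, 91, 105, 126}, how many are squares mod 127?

3

(8/127) = +1 → QR.
(32/127) = +1 → QR.
(49/127) = +1 → QR.
(57/127) = -1 → non-residue.
(91/127) = -1 → non-residue.
(105/127) = -1 → non-residue.
(126/127) = -1 → non-residue.
Total quadratic residues among the 7: 3.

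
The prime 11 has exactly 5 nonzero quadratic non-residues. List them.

Square k = 1,…,5 (k and 11−k give the same square):
1²=1, 2²=4, 3²=9, 4²≡5, 5²≡3 (mod 11).
The residues are {1, 3, 4, 5, 9}; the non-residues are the remaining 5 nonzero classes.

2 6 7 8 10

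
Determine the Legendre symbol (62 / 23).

1

Euler's criterion: (62/23) ≡ 16^11 (mod 23).
16^2 ≡ 3 (mod 23)
16^4 ≡ 9 (mod 23)
16^8 ≡ 12 (mod 23)
16^11 = 16^(8+2+1) ≡ 1 (mod 23).
Result is 1, so (62/23) = 1.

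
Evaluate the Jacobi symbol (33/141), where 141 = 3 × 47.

0

Reciprocity: 33 ≡ 1 and 141 ≡ 1 (mod 4), so (33/141) = +(141/33).
Reduce top mod 33: now compute (9/33).
Reciprocity: 9 ≡ 1 and 33 ≡ 1 (mod 4), so (9/33) = +(33/9).
Reduce top mod 9: now compute (6/9).
Pull out 2: since 9 ≡ 1 (mod 8), (2/9) = +1.
Reciprocity: 3 ≡ 3 and 9 ≡ 1 (mod 4), so (3/9) = +(9/3).
Reduce top mod 3: now compute (0/3).
Top reduces to 0: gcd > 1, so the symbol is 0.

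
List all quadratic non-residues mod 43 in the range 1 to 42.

Square k = 1,…,21 (k and 43−k give the same square):
1²=1, 2²=4, 3²=9, 4²=16, 5²=25, 6²=36, 7²≡6, 8²≡21, 9²≡38, 10²≡14, 11²≡35, 12²≡15, 13²≡40, 14²≡24, 15²≡10, 16²≡41, 17²≡31, 18²≡23, 19²≡17, 20²≡13, 21²≡11 (mod 43).
The residues are {1, 4, 6, 9, 10, 11, 13, 14, 15, 16, 17, 21, 23, 24, 25, 31, 35, 36, 38, 40, 41}; the non-residues are the remaining 21 nonzero classes.

2 3 5 7 8 12 18 19 20 22 26 27 28 29 30 32 33 34 37 39 42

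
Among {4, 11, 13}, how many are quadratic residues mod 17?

2

(4/17) = +1 → QR.
(11/17) = -1 → non-residue.
(13/17) = +1 → QR.
Total quadratic residues among the 3: 2.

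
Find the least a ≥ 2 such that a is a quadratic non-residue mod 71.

7

(2/71) = +1, so 2 is a residue.
(3/71) = +1, so 3 is a residue.
(4/71) = +1, so 4 is a residue.
(5/71) = +1, so 5 is a residue.
(6/71) = +1, so 6 is a residue.
(7/71) = −1, so 7 is the smallest positive non-residue mod 71.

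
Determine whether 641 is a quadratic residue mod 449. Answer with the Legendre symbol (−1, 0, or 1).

First reduce: 641 ≡ 192 (mod 449).
Pull out 2^6: since 449 ≡ 1 (mod 8), (2/449) = +1, so (2/449)^6 = +1.
Reciprocity: 3 ≡ 3 and 449 ≡ 1 (mod 4), so (3/449) = +(449/3).
Reduce top mod 3: now compute (2/3).
Pull out 2: since 3 ≡ 3 (mod 8), (2/3) = -1.
Reached (1/3) = 1. Collecting the sign flips along the way, the symbol is -1.

-1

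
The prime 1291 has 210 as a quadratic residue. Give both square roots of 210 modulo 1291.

281, 1010

Since 1291 ≡ 3 (mod 4), a square root of 210 is 210^((1291+1)/4) = 210^323 mod 1291.
Repeated squaring: 210^2≡206, 210^4≡1124, 210^8≡778, 210^16≡1096, 210^32≡586, 210^64≡1281, 210^128≡100, 210^256≡963 (mod 1291).
210^323 = 210^(256+64+2+1) ≡ 281 (mod 1291).
Check: 281² = 78961 ≡ 210 (mod 1291). The two roots are 281 and 1010.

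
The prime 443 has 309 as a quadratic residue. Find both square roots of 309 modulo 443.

75, 368

Since 443 ≡ 3 (mod 4), a square root of 309 is 309^((443+1)/4) = 309^111 mod 443.
Repeated squaring: 309^2≡236, 309^4≡321, 309^8≡265, 309^16≡231, 309^32≡201, 309^64≡88 (mod 443).
309^111 = 309^(64+32+8+4+2+1) ≡ 75 (mod 443).
Check: 75² = 5625 ≡ 309 (mod 443). The two roots are 75 and 368.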